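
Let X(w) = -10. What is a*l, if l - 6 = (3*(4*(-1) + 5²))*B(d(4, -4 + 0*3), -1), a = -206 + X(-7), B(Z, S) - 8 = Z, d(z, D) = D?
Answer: -55728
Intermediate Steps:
B(Z, S) = 8 + Z
a = -216 (a = -206 - 10 = -216)
l = 258 (l = 6 + (3*(4*(-1) + 5²))*(8 + (-4 + 0*3)) = 6 + (3*(-4 + 25))*(8 + (-4 + 0)) = 6 + (3*21)*(8 - 4) = 6 + 63*4 = 6 + 252 = 258)
a*l = -216*258 = -55728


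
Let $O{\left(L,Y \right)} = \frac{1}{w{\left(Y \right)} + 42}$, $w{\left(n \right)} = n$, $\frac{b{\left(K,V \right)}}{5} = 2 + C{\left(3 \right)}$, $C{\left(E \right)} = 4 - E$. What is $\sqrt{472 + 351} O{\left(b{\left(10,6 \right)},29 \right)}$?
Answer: $\frac{\sqrt{823}}{71} \approx 0.40406$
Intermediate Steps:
$b{\left(K,V \right)} = 15$ ($b{\left(K,V \right)} = 5 \left(2 + \left(4 - 3\right)\right) = 5 \left(2 + 1\right) = 5 \cdot 3 = 15$)
$O{\left(L,Y \right)} = \frac{1}{42 + Y}$ ($O{\left(L,Y \right)} = \frac{1}{Y + 42} = \frac{1}{42 + Y}$)
$\sqrt{472 + 351} O{\left(b{\left(10,6 \right)},29 \right)} = \frac{\sqrt{472 + 351}}{42 + 29} = \frac{\sqrt{823}}{71}$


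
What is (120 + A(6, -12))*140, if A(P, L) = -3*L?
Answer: 21840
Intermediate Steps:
(120 + A(6, -12))*140 = (120 - 3*(-12))*140 = (120 + 36)*140 = 156*140 = 21840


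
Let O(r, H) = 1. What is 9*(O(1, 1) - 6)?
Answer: -45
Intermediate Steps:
9*(O(1, 1) - 6) = 9*(1 - 6) = 9*(-5) = -45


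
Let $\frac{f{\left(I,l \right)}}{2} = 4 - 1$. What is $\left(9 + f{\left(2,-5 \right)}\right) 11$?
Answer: $165$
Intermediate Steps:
$f{\left(I,l \right)} = 6$ ($f{\left(I,l \right)} = 2 \left(4 - 1\right) = 2 \cdot 3 = 6$)
$\left(9 + f{\left(2,-5 \right)}\right) 11 = \left(9 + 6\right) 11 = 15 \cdot 11 = 165$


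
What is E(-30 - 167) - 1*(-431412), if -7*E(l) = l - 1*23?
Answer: 3020104/7 ≈ 4.3144e+5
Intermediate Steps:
E(l) = 23/7 - l/7 (E(l) = -(l - 1*23)/7 = -(l - 23)/7 = -(-23 + l)/7 = 23/7 - l/7)
E(-30 - 167) - 1*(-431412) = (23/7 - (-30 - 167)/7) - 1*(-431412) = (23/7 - ⅐*(-197)) + 431412 = (23/7 + 197/7) + 431412 = 220/7 + 431412 = 3020104/7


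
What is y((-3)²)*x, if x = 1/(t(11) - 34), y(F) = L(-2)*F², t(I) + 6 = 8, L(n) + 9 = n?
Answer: 891/32 ≈ 27.844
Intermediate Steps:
L(n) = -9 + n
t(I) = 2 (t(I) = -6 + 8 = 2)
y(F) = -11*F² (y(F) = (-9 - 2)*F² = -11*F²)
x = -1/32 (x = 1/(2 - 34) = 1/(-32) = -1/32 ≈ -0.031250)
y((-3)²)*x = -11*((-3)²)²*(-1/32) = -11*9²*(-1/32) = -11*81*(-1/32) = -891*(-1/32) = 891/32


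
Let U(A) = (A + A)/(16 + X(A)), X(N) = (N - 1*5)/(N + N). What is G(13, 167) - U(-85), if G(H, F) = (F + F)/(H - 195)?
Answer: 216063/25571 ≈ 8.4495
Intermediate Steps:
X(N) = (-5 + N)/(2*N) (X(N) = (N - 5)/((2*N)) = (-5 + N)*(1/(2*N)) = (-5 + N)/(2*N))
U(A) = 2*A/(16 + (-5 + A)/(2*A)) (U(A) = (A + A)/(16 + (-5 + A)/(2*A)) = (2*A)/(16 + (-5 + A)/(2*A)) = 2*A/(16 + (-5 + A)/(2*A)))
G(H, F) = 2*F/(-195 + H) (G(H, F) = (2*F)/(-195 + H) = 2*F/(-195 + H))
G(13, 167) - U(-85) = 2*167/(-195 + 13) - 4*(-85)²/(-5 + 33*(-85)) = 2*167/(-182) - 4*7225/(-5 - 2805) = 2*167*(-1/182) - 4*7225/(-2810) = -167/91 - 4*7225*(-1)/2810 = -167/91 - 1*(-2890/281) = -167/91 + 2890/281 = 216063/25571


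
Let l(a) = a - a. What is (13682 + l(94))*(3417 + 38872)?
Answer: 578598098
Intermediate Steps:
l(a) = 0
(13682 + l(94))*(3417 + 38872) = (13682 + 0)*(3417 + 38872) = 13682*42289 = 578598098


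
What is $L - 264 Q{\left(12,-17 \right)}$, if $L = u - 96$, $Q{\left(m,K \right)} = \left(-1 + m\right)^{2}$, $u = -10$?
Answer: $-32050$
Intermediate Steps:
$L = -106$ ($L = -10 - 96 = -106$)
$L - 264 Q{\left(12,-17 \right)} = -106 - 264 \left(-1 + 12\right)^{2} = -106 - 264 \cdot 11^{2} = -106 - 31944 = -32050$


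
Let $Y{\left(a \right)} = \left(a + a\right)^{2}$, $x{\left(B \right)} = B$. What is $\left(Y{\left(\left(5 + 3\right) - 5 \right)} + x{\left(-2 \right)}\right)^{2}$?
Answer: $1156$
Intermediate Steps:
$Y{\left(a \right)} = 4 a^{2}$ ($Y{\left(a \right)} = \left(2 a\right)^{2} = 4 a^{2}$)
$\left(Y{\left(\left(5 + 3\right) - 5 \right)} + x{\left(-2 \right)}\right)^{2} = \left(4 \left(\left(5 + 3\right) - 5\right)^{2} - 2\right)^{2} = \left(4 \left(8 - 5\right)^{2} - 2\right)^{2} = \left(4 \cdot 3^{2} - 2\right)^{2} = \left(4 \cdot 9 - 2\right)^{2} = \left(36 - 2\right)^{2} = 34^{2} = 1156$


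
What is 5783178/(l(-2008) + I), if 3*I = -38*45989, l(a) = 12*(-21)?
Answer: -8674767/874169 ≈ -9.9234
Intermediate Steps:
l(a) = -252
I = -1747582/3 (I = (-38*45989)/3 = (⅓)*(-1747582) = -1747582/3 ≈ -5.8253e+5)
5783178/(l(-2008) + I) = 5783178/(-252 - 1747582/3) = 5783178/(-1748338/3) = 5783178*(-3/1748338) = -8674767/874169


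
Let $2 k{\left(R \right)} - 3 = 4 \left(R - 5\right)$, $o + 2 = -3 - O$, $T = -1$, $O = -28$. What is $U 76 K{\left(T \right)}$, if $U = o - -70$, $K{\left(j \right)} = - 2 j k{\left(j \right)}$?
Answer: $-148428$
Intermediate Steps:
$o = 23$ ($o = -2 - -25 = -2 + \left(-3 + 28\right) = -2 + 25 = 23$)
$k{\left(R \right)} = - \frac{17}{2} + 2 R$ ($k{\left(R \right)} = \frac{3}{2} + \frac{4 \left(R - 5\right)}{2} = \frac{3}{2} + \frac{4 \left(-5 + R\right)}{2} = \frac{3}{2} + \frac{-20 + 4 R}{2} = \frac{3}{2} + \left(-10 + 2 R\right) = - \frac{17}{2} + 2 R$)
$K{\left(j \right)} = - 2 j \left(- \frac{17}{2} + 2 j\right)$
$U = 93$ ($U = 23 - -70 = 23 + 70 = 93$)
$U 76 K{\left(T \right)} = 93 \cdot 76 \left(- (17 - -4)\right) = 7068 \left(- (17 + 4)\right) = 7068 \left(\left(-1\right) 21\right) = 7068 \left(-21\right) = -148428$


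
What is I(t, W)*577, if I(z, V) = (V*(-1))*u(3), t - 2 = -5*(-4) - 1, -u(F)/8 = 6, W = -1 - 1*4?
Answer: -138480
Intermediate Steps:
W = -5 (W = -1 - 4 = -5)
u(F) = -48 (u(F) = -8*6 = -48)
t = 21 (t = 2 + (-5*(-4) - 1) = 2 + (20 - 1) = 2 + 19 = 21)
I(z, V) = 48*V (I(z, V) = (V*(-1))*(-48) = -V*(-48) = 48*V)
I(t, W)*577 = (48*(-5))*577 = -240*577 = -138480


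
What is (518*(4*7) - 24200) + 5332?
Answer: -4364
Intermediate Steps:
(518*(4*7) - 24200) + 5332 = (518*28 - 24200) + 5332 = (14504 - 24200) + 5332 = -9696 + 5332 = -4364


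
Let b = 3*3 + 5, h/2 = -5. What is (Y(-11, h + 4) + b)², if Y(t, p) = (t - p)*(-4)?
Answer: 1156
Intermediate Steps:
h = -10 (h = 2*(-5) = -10)
b = 14 (b = 9 + 5 = 14)
Y(t, p) = -4*t + 4*p
(Y(-11, h + 4) + b)² = ((-4*(-11) + 4*(-10 + 4)) + 14)² = ((44 + 4*(-6)) + 14)² = ((44 - 24) + 14)² = (20 + 14)² = 34² = 1156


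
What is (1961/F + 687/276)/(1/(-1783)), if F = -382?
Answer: 82850661/17572 ≈ 4714.9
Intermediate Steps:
(1961/F + 687/276)/(1/(-1783)) = (1961/(-382) + 687/276)/(1/(-1783)) = (1961*(-1/382) + 687*(1/276))/(-1/1783) = (-1961/382 + 229/92)*(-1783) = -46467/17572*(-1783) = 82850661/17572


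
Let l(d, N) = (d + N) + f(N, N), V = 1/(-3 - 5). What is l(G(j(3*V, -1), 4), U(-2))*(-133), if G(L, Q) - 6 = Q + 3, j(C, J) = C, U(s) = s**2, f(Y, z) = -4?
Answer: -1729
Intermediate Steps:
V = -1/8 (V = 1/(-8) = -1/8 ≈ -0.12500)
G(L, Q) = 9 + Q (G(L, Q) = 6 + (Q + 3) = 6 + (3 + Q) = 9 + Q)
l(d, N) = -4 + N + d (l(d, N) = (d + N) - 4 = (N + d) - 4 = -4 + N + d)
l(G(j(3*V, -1), 4), U(-2))*(-133) = (-4 + (-2)**2 + (9 + 4))*(-133) = (-4 + 4 + 13)*(-133) = 13*(-133) = -1729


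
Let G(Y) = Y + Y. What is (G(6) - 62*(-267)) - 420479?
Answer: -403913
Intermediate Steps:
G(Y) = 2*Y
(G(6) - 62*(-267)) - 420479 = (2*6 - 62*(-267)) - 420479 = (12 + 16554) - 420479 = 16566 - 420479 = -403913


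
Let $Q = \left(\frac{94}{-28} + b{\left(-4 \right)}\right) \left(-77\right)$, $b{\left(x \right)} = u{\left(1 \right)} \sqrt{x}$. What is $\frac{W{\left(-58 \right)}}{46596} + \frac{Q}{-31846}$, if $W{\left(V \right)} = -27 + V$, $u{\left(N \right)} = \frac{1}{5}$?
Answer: $- \frac{1843997}{185487027} + \frac{77 i}{79615} \approx -0.0099414 + 0.00096715 i$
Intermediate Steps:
$u{\left(N \right)} = \frac{1}{5}$
$b{\left(x \right)} = \frac{\sqrt{x}}{5}$
$Q = \frac{517}{2} - \frac{154 i}{5}$ ($Q = \left(\frac{94}{-28} + \frac{\sqrt{-4}}{5}\right) \left(-77\right) = \left(94 \left(- \frac{1}{28}\right) + \frac{2 i}{5}\right) \left(-77\right) = \left(- \frac{47}{14} + \frac{2 i}{5}\right) \left(-77\right) = \frac{517}{2} - \frac{154 i}{5} \approx 258.5 - 30.8 i$)
$\frac{W{\left(-58 \right)}}{46596} + \frac{Q}{-31846} = \frac{-27 - 58}{46596} + \frac{\frac{517}{2} - \frac{154 i}{5}}{-31846} = \left(-85\right) \frac{1}{46596} + \left(\frac{517}{2} - \frac{154 i}{5}\right) \left(- \frac{1}{31846}\right) = - \frac{85}{46596} - \left(\frac{517}{63692} - \frac{77 i}{79615}\right) = - \frac{1843997}{185487027} + \frac{77 i}{79615}$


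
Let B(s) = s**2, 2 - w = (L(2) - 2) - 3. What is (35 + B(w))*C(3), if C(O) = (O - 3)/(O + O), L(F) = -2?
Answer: 0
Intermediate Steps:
C(O) = (-3 + O)/(2*O) (C(O) = (-3 + O)/((2*O)) = (-3 + O)*(1/(2*O)) = (-3 + O)/(2*O))
w = 9 (w = 2 - ((-2 - 2) - 3) = 2 - (-4 - 3) = 2 - 1*(-7) = 2 + 7 = 9)
(35 + B(w))*C(3) = (35 + 9**2)*((1/2)*(-3 + 3)/3) = (35 + 81)*((1/2)*(1/3)*0) = 116*0 = 0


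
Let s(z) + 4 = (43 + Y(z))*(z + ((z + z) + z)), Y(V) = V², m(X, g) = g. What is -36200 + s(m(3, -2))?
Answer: -36580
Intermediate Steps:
s(z) = -4 + 4*z*(43 + z²) (s(z) = -4 + (43 + z²)*(z + ((z + z) + z)) = -4 + (43 + z²)*(z + (2*z + z)) = -4 + (43 + z²)*(z + 3*z) = -4 + (43 + z²)*(4*z) = -4 + 4*z*(43 + z²))
-36200 + s(m(3, -2)) = -36200 + (-4 + 4*(-2)³ + 172*(-2)) = -36200 + (-4 + 4*(-8) - 344) = -36200 + (-4 - 32 - 344) = -36200 - 380 = -36580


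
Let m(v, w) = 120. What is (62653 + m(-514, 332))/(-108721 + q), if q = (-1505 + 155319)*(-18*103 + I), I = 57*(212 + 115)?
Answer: 62773/2581659269 ≈ 2.4315e-5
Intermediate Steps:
I = 18639 (I = 57*327 = 18639)
q = 2581767990 (q = (-1505 + 155319)*(-18*103 + 18639) = 153814*(-1854 + 18639) = 153814*16785 = 2581767990)
(62653 + m(-514, 332))/(-108721 + q) = (62653 + 120)/(-108721 + 2581767990) = 62773/2581659269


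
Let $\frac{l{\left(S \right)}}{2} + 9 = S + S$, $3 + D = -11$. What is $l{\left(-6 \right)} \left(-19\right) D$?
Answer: $-11172$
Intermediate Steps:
$D = -14$ ($D = -3 - 11 = -14$)
$l{\left(S \right)} = -18 + 4 S$ ($l{\left(S \right)} = -18 + 2 \left(S + S\right) = -18 + 2 \cdot 2 S = -18 + 4 S$)
$l{\left(-6 \right)} \left(-19\right) D = \left(-18 + 4 \left(-6\right)\right) \left(-19\right) \left(-14\right) = \left(-18 - 24\right) \left(-19\right) \left(-14\right) = \left(-42\right) \left(-19\right) \left(-14\right) = 798 \left(-14\right) = -11172$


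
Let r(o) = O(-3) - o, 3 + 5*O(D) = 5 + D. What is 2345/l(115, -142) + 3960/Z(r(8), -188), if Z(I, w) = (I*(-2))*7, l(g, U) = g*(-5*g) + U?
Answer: 655370285/19018629 ≈ 34.459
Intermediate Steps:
O(D) = ⅖ + D/5 (O(D) = -⅗ + (5 + D)/5 = -⅗ + (1 + D/5) = ⅖ + D/5)
l(g, U) = U - 5*g² (l(g, U) = -5*g² + U = U - 5*g²)
r(o) = -⅕ - o (r(o) = (⅖ + (⅕)*(-3)) - o = (⅖ - ⅗) - o = -⅕ - o)
Z(I, w) = -14*I (Z(I, w) = -2*I*7 = -14*I)
2345/l(115, -142) + 3960/Z(r(8), -188) = 2345/(-142 - 5*115²) + 3960/((-14*(-⅕ - 1*8))) = 2345/(-142 - 5*13225) + 3960/((-14*(-⅕ - 8))) = 2345/(-142 - 66125) + 3960/((-14*(-41/5))) = 2345/(-66267) + 3960/(574/5) = 2345*(-1/66267) + 3960*(5/574) = -2345/66267 + 9900/287 = 655370285/19018629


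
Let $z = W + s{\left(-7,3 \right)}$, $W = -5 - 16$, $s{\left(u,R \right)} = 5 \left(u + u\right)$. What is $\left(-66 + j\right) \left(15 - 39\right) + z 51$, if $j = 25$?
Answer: $-3657$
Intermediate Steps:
$s{\left(u,R \right)} = 10 u$ ($s{\left(u,R \right)} = 5 \cdot 2 u = 10 u$)
$W = -21$ ($W = -5 - 16 = -21$)
$z = -91$ ($z = -21 + 10 \left(-7\right) = -21 - 70 = -91$)
$\left(-66 + j\right) \left(15 - 39\right) + z 51 = \left(-66 + 25\right) \left(15 - 39\right) - 4641 = \left(-41\right) \left(-24\right) - 4641 = 984 - 4641 = -3657$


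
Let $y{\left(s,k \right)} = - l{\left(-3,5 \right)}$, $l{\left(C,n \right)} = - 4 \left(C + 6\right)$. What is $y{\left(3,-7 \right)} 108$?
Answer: $1296$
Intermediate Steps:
$l{\left(C,n \right)} = -24 - 4 C$ ($l{\left(C,n \right)} = - 4 \left(6 + C\right) = -24 - 4 C$)
$y{\left(s,k \right)} = 12$ ($y{\left(s,k \right)} = - (-24 - -12) = - (-24 + 12) = \left(-1\right) \left(-12\right) = 12$)
$y{\left(3,-7 \right)} 108 = 12 \cdot 108 = 1296$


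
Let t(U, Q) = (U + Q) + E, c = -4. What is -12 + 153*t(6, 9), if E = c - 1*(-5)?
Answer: 2436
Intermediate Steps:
E = 1 (E = -4 - 1*(-5) = -4 + 5 = 1)
t(U, Q) = 1 + Q + U (t(U, Q) = (U + Q) + 1 = (Q + U) + 1 = 1 + Q + U)
-12 + 153*t(6, 9) = -12 + 153*(1 + 9 + 6) = -12 + 153*16 = -12 + 2448 = 2436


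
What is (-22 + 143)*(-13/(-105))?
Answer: 1573/105 ≈ 14.981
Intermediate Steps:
(-22 + 143)*(-13/(-105)) = 121*(-13*(-1/105)) = 121*(13/105) = 1573/105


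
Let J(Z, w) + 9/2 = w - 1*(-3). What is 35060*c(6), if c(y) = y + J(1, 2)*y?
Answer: 315540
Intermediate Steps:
J(Z, w) = -3/2 + w (J(Z, w) = -9/2 + (w - 1*(-3)) = -9/2 + (w + 3) = -9/2 + (3 + w) = -3/2 + w)
c(y) = 3*y/2 (c(y) = y + (-3/2 + 2)*y = y + y/2 = 3*y/2)
35060*c(6) = 35060*((3/2)*6) = 35060*9 = 315540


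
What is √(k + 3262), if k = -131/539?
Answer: 3*√2148773/77 ≈ 57.112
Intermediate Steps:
k = -131/539 (k = -131*1/539 = -131/539 ≈ -0.24304)
√(k + 3262) = √(-131/539 + 3262) = √(1758087/539) = 3*√2148773/77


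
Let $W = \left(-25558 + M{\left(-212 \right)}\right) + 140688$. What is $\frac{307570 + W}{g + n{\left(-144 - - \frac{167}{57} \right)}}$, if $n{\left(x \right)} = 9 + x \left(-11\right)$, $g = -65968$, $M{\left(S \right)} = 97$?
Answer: $- \frac{24099429}{3671212} \approx -6.5644$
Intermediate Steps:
$W = 115227$ ($W = \left(-25558 + 97\right) + 140688 = -25461 + 140688 = 115227$)
$n{\left(x \right)} = 9 - 11 x$
$\frac{307570 + W}{g + n{\left(-144 - - \frac{167}{57} \right)}} = \frac{307570 + 115227}{-65968 - \left(-9 + 11 \left(-144 - - \frac{167}{57}\right)\right)} = \frac{422797}{-65968 - \left(-9 + 11 \left(-144 - \left(-167\right) \frac{1}{57}\right)\right)} = \frac{422797}{-65968 - \left(-9 + 11 \left(-144 - - \frac{167}{57}\right)\right)} = \frac{422797}{-65968 - \left(-9 + 11 \left(-144 + \frac{167}{57}\right)\right)} = \frac{422797}{-65968 + \left(9 - - \frac{88451}{57}\right)} = \frac{422797}{-65968 + \left(9 + \frac{88451}{57}\right)} = \frac{422797}{-65968 + \frac{88964}{57}} = \frac{422797}{- \frac{3671212}{57}} = 422797 \left(- \frac{57}{3671212}\right) = - \frac{24099429}{3671212}$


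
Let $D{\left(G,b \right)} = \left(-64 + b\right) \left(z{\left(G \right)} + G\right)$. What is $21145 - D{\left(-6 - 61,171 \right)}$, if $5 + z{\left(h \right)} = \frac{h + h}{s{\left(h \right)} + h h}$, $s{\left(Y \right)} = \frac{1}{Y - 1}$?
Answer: $\frac{8807161083}{305251} \approx 28852.0$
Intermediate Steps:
$s{\left(Y \right)} = \frac{1}{-1 + Y}$
$z{\left(h \right)} = -5 + \frac{2 h}{h^{2} + \frac{1}{-1 + h}}$ ($z{\left(h \right)} = -5 + \frac{h + h}{\frac{1}{-1 + h} + h h} = -5 + \frac{2 h}{\frac{1}{-1 + h} + h^{2}} = -5 + \frac{2 h}{h^{2} + \frac{1}{-1 + h}}$)
$D{\left(G,b \right)} = \left(-64 + b\right) \left(G + \frac{-5 - G \left(-1 + G\right) \left(-2 + 5 G\right)}{1 + G^{2} \left(-1 + G\right)}\right)$ ($D{\left(G,b \right)} = \left(-64 + b\right) \left(\frac{-5 - G \left(-1 + G\right) \left(-2 + 5 G\right)}{1 + G^{2} \left(-1 + G\right)} + G\right) = \left(-64 + b\right) \left(G + \frac{-5 - G \left(-1 + G\right) \left(-2 + 5 G\right)}{1 + G^{2} \left(-1 + G\right)}\right)$)
$21145 - D{\left(-6 - 61,171 \right)} = 21145 - \frac{320 - 171 \left(5 + \left(-6 - 61\right) \left(-1 - 67\right) \left(-2 + 5 \left(-6 - 61\right)\right)\right) + \left(-6 - 61\right) \left(1 + \left(-6 - 61\right)^{2} \left(-1 - 67\right)\right) \left(-64 + 171\right) + 64 \left(-6 - 61\right) \left(-1 - 67\right) \left(-2 + 5 \left(-6 - 61\right)\right)}{1 + \left(-6 - 61\right)^{2} \left(-1 - 67\right)} = 21145 - \frac{320 - 171 \left(5 - 67 \left(-1 - 67\right) \left(-2 + 5 \left(-67\right)\right)\right) - 67 \left(1 + \left(-67\right)^{2} \left(-1 - 67\right)\right) 107 + 64 \left(-67\right) \left(-1 - 67\right) \left(-2 + 5 \left(-67\right)\right)}{1 + \left(-67\right)^{2} \left(-1 - 67\right)} = 21145 - \frac{320 - 171 \left(5 - - 4556 \left(-2 - 335\right)\right) - 67 \left(1 + 4489 \left(-68\right)\right) 107 + 64 \left(-67\right) \left(-68\right) \left(-2 - 335\right)}{1 + 4489 \left(-68\right)} = 21145 - \frac{320 - 171 \left(5 - \left(-4556\right) \left(-337\right)\right) - 67 \left(1 - 305252\right) 107 + 64 \left(-67\right) \left(-68\right) \left(-337\right)}{1 - 305252} = 21145 - \frac{320 - 171 \left(5 - 1535372\right) - \left(-20451817\right) 107 - 98263808}{-305251} = 21145 - - \frac{320 - 171 \left(-1535367\right) + 2188344419 - 98263808}{305251} = 21145 - - \frac{320 + 262547757 + 2188344419 - 98263808}{305251} = 21145 - \left(- \frac{1}{305251}\right) 2352628688 = 21145 - - \frac{2352628688}{305251} = 21145 + \frac{2352628688}{305251} = \frac{8807161083}{305251}$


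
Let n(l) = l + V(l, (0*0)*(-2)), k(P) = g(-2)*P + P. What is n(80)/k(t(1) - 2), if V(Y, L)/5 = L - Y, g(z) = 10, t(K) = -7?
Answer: 320/99 ≈ 3.2323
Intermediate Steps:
V(Y, L) = -5*Y + 5*L (V(Y, L) = 5*(L - Y) = -5*Y + 5*L)
k(P) = 11*P (k(P) = 10*P + P = 11*P)
n(l) = -4*l (n(l) = l + (-5*l + 5*((0*0)*(-2))) = l + (-5*l + 5*(0*(-2))) = l + (-5*l + 5*0) = l + (-5*l + 0) = l - 5*l = -4*l)
n(80)/k(t(1) - 2) = (-4*80)/((11*(-7 - 2))) = -320/(11*(-9)) = -320/(-99) = -320*(-1/99) = 320/99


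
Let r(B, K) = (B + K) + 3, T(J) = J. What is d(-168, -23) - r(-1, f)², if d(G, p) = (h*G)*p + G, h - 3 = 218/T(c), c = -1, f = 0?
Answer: -830932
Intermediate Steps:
r(B, K) = 3 + B + K
h = -215 (h = 3 + 218/(-1) = 3 + 218*(-1) = 3 - 218 = -215)
d(G, p) = G - 215*G*p (d(G, p) = (-215*G)*p + G = -215*G*p + G = G - 215*G*p)
d(-168, -23) - r(-1, f)² = -168*(1 - 215*(-23)) - (3 - 1 + 0)² = -168*(1 + 4945) - 1*2² = -168*4946 - 1*4 = -830928 - 4 = -830932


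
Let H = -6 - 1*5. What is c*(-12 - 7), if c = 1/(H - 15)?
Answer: 19/26 ≈ 0.73077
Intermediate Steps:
H = -11 (H = -6 - 5 = -11)
c = -1/26 (c = 1/(-11 - 15) = 1/(-26) = -1/26 ≈ -0.038462)
c*(-12 - 7) = -(-12 - 7)/26 = -1/26*(-19) = 19/26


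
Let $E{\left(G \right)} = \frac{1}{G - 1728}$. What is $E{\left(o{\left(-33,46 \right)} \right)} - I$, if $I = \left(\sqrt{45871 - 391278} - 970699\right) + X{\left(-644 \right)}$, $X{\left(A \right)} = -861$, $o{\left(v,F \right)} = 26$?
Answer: $\frac{1653595119}{1702} - i \sqrt{345407} \approx 9.7156 \cdot 10^{5} - 587.71 i$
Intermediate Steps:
$E{\left(G \right)} = \frac{1}{-1728 + G}$
$I = -971560 + i \sqrt{345407}$ ($I = \left(\sqrt{45871 - 391278} - 970699\right) - 861 = \left(\sqrt{-345407} - 970699\right) - 861 = \left(i \sqrt{345407} - 970699\right) - 861 = \left(-970699 + i \sqrt{345407}\right) - 861 = -971560 + i \sqrt{345407} \approx -9.7156 \cdot 10^{5} + 587.71 i$)
$E{\left(o{\left(-33,46 \right)} \right)} - I = \frac{1}{-1728 + 26} - \left(-971560 + i \sqrt{345407}\right) = \frac{1}{-1702} + \left(971560 - i \sqrt{345407}\right) = - \frac{1}{1702} + \left(971560 - i \sqrt{345407}\right) = \frac{1653595119}{1702} - i \sqrt{345407}$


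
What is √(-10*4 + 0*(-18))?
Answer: 2*I*√10 ≈ 6.3246*I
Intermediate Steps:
√(-10*4 + 0*(-18)) = √(-40 + 0) = √(-40) = 2*I*√10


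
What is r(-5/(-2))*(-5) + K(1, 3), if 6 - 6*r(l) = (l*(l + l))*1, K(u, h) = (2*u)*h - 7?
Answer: 53/12 ≈ 4.4167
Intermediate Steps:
K(u, h) = -7 + 2*h*u (K(u, h) = 2*h*u - 7 = -7 + 2*h*u)
r(l) = 1 - l**2/3 (r(l) = 1 - l*(l + l)/6 = 1 - l*(2*l)/6 = 1 - 2*l**2/6 = 1 - l**2/3)
r(-5/(-2))*(-5) + K(1, 3) = (1 - (-5/(-2))**2/3)*(-5) + (-7 + 2*3*1) = (1 - (-5*(-1/2))**2/3)*(-5) + (-7 + 6) = (1 - (5/2)**2/3)*(-5) - 1 = (1 - 1/3*25/4)*(-5) - 1 = (1 - 25/12)*(-5) - 1 = -13/12*(-5) - 1 = 65/12 - 1 = 53/12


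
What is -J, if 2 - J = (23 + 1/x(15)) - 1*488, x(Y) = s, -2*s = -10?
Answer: -2334/5 ≈ -466.80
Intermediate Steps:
s = 5 (s = -1/2*(-10) = 5)
x(Y) = 5
J = 2334/5 (J = 2 - ((23 + 1/5) - 1*488) = 2 - ((23 + 1/5) - 488) = 2 - (116/5 - 488) = 2 - 1*(-2324/5) = 2 + 2324/5 = 2334/5 ≈ 466.80)
-J = -1*2334/5 = -2334/5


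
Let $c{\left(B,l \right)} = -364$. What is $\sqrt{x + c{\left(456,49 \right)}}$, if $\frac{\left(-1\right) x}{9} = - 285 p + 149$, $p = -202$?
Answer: $i \sqrt{519835} \approx 721.0 i$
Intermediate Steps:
$x = -519471$ ($x = - 9 \left(\left(-285\right) \left(-202\right) + 149\right) = - 9 \left(57570 + 149\right) = \left(-9\right) 57719 = -519471$)
$\sqrt{x + c{\left(456,49 \right)}} = \sqrt{-519471 - 364} = \sqrt{-519835} = i \sqrt{519835}$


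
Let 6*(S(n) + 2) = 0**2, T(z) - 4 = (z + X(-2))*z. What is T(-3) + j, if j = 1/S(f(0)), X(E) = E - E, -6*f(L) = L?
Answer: 25/2 ≈ 12.500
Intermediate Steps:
f(L) = -L/6
X(E) = 0
T(z) = 4 + z**2 (T(z) = 4 + (z + 0)*z = 4 + z*z = 4 + z**2)
S(n) = -2 (S(n) = -2 + (1/6)*0**2 = -2 + (1/6)*0 = -2 + 0 = -2)
j = -1/2 (j = 1/(-2) = -1/2 ≈ -0.50000)
T(-3) + j = (4 + (-3)**2) - 1/2 = (4 + 9) - 1/2 = 13 - 1/2 = 25/2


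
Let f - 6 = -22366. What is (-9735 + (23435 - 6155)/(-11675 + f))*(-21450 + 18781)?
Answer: 58957855023/2269 ≈ 2.5984e+7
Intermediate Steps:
f = -22360 (f = 6 - 22366 = -22360)
(-9735 + (23435 - 6155)/(-11675 + f))*(-21450 + 18781) = (-9735 + (23435 - 6155)/(-11675 - 22360))*(-21450 + 18781) = (-9735 + 17280/(-34035))*(-2669) = (-9735 + 17280*(-1/34035))*(-2669) = (-9735 - 1152/2269)*(-2669) = -22089867/2269*(-2669) = 58957855023/2269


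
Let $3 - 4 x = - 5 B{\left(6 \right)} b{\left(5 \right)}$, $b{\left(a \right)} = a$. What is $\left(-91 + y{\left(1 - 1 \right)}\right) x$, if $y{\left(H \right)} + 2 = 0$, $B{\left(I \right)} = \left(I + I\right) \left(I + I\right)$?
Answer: $- \frac{335079}{4} \approx -83770.0$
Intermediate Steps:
$B{\left(I \right)} = 4 I^{2}$ ($B{\left(I \right)} = 2 I 2 I = 4 I^{2}$)
$y{\left(H \right)} = -2$ ($y{\left(H \right)} = -2 + 0 = -2$)
$x = \frac{3603}{4}$ ($x = \frac{3}{4} - \frac{- 5 \cdot 4 \cdot 6^{2} \cdot 5}{4} = \frac{3}{4} - \frac{- 5 \cdot 4 \cdot 36 \cdot 5}{4} = \frac{3}{4} - \frac{\left(-5\right) 144 \cdot 5}{4} = \frac{3}{4} - \frac{\left(-720\right) 5}{4} = \frac{3}{4} - -900 = \frac{3}{4} + 900 = \frac{3603}{4} \approx 900.75$)
$\left(-91 + y{\left(1 - 1 \right)}\right) x = \left(-91 - 2\right) \frac{3603}{4} = \left(-93\right) \frac{3603}{4} = - \frac{335079}{4}$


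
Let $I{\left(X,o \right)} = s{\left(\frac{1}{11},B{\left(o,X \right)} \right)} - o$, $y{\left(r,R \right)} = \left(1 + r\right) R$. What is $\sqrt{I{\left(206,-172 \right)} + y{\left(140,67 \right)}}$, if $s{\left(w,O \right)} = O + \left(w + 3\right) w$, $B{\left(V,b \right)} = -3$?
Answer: $\frac{\sqrt{1163570}}{11} \approx 98.063$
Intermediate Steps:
$y{\left(r,R \right)} = R \left(1 + r\right)$
$s{\left(w,O \right)} = O + w \left(3 + w\right)$ ($s{\left(w,O \right)} = O + \left(3 + w\right) w = O + w \left(3 + w\right)$)
$I{\left(X,o \right)} = - \frac{329}{121} - o$ ($I{\left(X,o \right)} = \left(-3 + \left(\frac{1}{11}\right)^{2} + \frac{3}{11}\right) - o = \left(-3 + \left(\frac{1}{11}\right)^{2} + 3 \cdot \frac{1}{11}\right) - o = \left(-3 + \frac{1}{121} + \frac{3}{11}\right) - o = - \frac{329}{121} - o$)
$\sqrt{I{\left(206,-172 \right)} + y{\left(140,67 \right)}} = \sqrt{\left(- \frac{329}{121} - -172\right) + 67 \left(1 + 140\right)} = \sqrt{\left(- \frac{329}{121} + 172\right) + 67 \cdot 141} = \sqrt{\frac{20483}{121} + 9447} = \sqrt{\frac{1163570}{121}} = \frac{\sqrt{1163570}}{11}$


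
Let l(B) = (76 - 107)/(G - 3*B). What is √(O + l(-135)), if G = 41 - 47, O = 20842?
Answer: √3318054873/399 ≈ 144.37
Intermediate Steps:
G = -6
l(B) = -31/(-6 - 3*B) (l(B) = (76 - 107)/(-6 - 3*B) = -31/(-6 - 3*B))
√(O + l(-135)) = √(20842 + 31/(3*(2 - 135))) = √(20842 + (31/3)/(-133)) = √(20842 + (31/3)*(-1/133)) = √(20842 - 31/399) = √(8315927/399) = √3318054873/399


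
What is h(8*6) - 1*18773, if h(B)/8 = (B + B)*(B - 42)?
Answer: -14165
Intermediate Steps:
h(B) = 16*B*(-42 + B) (h(B) = 8*((B + B)*(B - 42)) = 8*((2*B)*(-42 + B)) = 8*(2*B*(-42 + B)) = 16*B*(-42 + B))
h(8*6) - 1*18773 = 16*(8*6)*(-42 + 8*6) - 1*18773 = 16*48*(-42 + 48) - 18773 = 16*48*6 - 18773 = 4608 - 18773 = -14165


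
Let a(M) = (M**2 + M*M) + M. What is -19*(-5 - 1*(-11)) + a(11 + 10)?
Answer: 789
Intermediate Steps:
a(M) = M + 2*M**2 (a(M) = (M**2 + M**2) + M = 2*M**2 + M = M + 2*M**2)
-19*(-5 - 1*(-11)) + a(11 + 10) = -19*(-5 - 1*(-11)) + (11 + 10)*(1 + 2*(11 + 10)) = -19*(-5 + 11) + 21*(1 + 2*21) = -19*6 + 21*(1 + 42) = -114 + 21*43 = -114 + 903 = 789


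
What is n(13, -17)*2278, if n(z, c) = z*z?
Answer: 384982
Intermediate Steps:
n(z, c) = z²
n(13, -17)*2278 = 13²*2278 = 169*2278 = 384982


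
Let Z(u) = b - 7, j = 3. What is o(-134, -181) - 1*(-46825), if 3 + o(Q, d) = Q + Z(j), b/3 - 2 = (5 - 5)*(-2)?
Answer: 46687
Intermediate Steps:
b = 6 (b = 6 + 3*((5 - 5)*(-2)) = 6 + 3*(0*(-2)) = 6 + 3*0 = 6 + 0 = 6)
Z(u) = -1 (Z(u) = 6 - 7 = -1)
o(Q, d) = -4 + Q (o(Q, d) = -3 + (Q - 1) = -3 + (-1 + Q) = -4 + Q)
o(-134, -181) - 1*(-46825) = (-4 - 134) - 1*(-46825) = -138 + 46825 = 46687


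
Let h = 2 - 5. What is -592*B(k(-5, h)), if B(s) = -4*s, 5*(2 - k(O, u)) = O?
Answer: 7104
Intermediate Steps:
h = -3
k(O, u) = 2 - O/5
-592*B(k(-5, h)) = -(-2368)*(2 - 1/5*(-5)) = -(-2368)*(2 + 1) = -(-2368)*3 = -592*(-12) = 7104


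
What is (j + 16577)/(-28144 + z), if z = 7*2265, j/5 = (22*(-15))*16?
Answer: 9823/12289 ≈ 0.79933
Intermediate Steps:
j = -26400 (j = 5*((22*(-15))*16) = 5*(-330*16) = 5*(-5280) = -26400)
z = 15855
(j + 16577)/(-28144 + z) = (-26400 + 16577)/(-28144 + 15855) = -9823/(-12289) = -9823*(-1/12289) = 9823/12289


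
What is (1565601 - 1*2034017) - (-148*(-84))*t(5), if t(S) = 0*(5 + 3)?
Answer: -468416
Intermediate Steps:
t(S) = 0 (t(S) = 0*8 = 0)
(1565601 - 1*2034017) - (-148*(-84))*t(5) = (1565601 - 1*2034017) - (-148*(-84))*0 = (1565601 - 2034017) - 12432*0 = -468416 - 1*0 = -468416 + 0 = -468416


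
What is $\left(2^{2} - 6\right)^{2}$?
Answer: $4$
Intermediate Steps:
$\left(2^{2} - 6\right)^{2} = \left(4 - 6\right)^{2} = \left(-2\right)^{2} = 4$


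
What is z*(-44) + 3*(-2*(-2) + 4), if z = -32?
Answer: 1432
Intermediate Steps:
z*(-44) + 3*(-2*(-2) + 4) = -32*(-44) + 3*(-2*(-2) + 4) = 1408 + 3*(4 + 4) = 1408 + 3*8 = 1408 + 24 = 1432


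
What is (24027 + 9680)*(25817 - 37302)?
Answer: -387124895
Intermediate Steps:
(24027 + 9680)*(25817 - 37302) = 33707*(-11485) = -387124895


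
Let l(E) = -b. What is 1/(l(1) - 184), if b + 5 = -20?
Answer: -1/159 ≈ -0.0062893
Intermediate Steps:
b = -25 (b = -5 - 20 = -25)
l(E) = 25 (l(E) = -1*(-25) = 25)
1/(l(1) - 184) = 1/(25 - 184) = 1/(-159) = -1/159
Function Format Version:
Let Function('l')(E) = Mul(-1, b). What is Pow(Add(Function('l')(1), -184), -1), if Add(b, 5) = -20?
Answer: Rational(-1, 159) ≈ -0.0062893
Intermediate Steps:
b = -25 (b = Add(-5, -20) = -25)
Function('l')(E) = 25 (Function('l')(E) = Mul(-1, -25) = 25)
Pow(Add(Function('l')(1), -184), -1) = Pow(Add(25, -184), -1) = Pow(-159, -1) = Rational(-1, 159)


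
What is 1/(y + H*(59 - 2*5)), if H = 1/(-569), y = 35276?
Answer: 569/20071995 ≈ 2.8348e-5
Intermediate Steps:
H = -1/569 ≈ -0.0017575
1/(y + H*(59 - 2*5)) = 1/(35276 - (59 - 2*5)/569) = 1/(35276 - (59 - 10)/569) = 1/(35276 - 1/569*49) = 1/(35276 - 49/569) = 1/(20071995/569) = 569/20071995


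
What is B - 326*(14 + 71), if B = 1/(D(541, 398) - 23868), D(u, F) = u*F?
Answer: -5305079499/191450 ≈ -27710.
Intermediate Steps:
D(u, F) = F*u
B = 1/191450 (B = 1/(398*541 - 23868) = 1/(215318 - 23868) = 1/191450 ≈ 5.2233e-6)
B - 326*(14 + 71) = 1/191450 - 326*(14 + 71) = 1/191450 - 326*85 = 1/191450 - 1*27710 = 1/191450 - 27710 = -5305079499/191450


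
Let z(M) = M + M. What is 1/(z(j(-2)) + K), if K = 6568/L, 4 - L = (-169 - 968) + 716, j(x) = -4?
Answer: 425/3168 ≈ 0.13415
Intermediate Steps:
z(M) = 2*M
L = 425 (L = 4 - ((-169 - 968) + 716) = 4 - (-1137 + 716) = 4 - 1*(-421) = 4 + 421 = 425)
K = 6568/425 ≈ 15.454
1/(z(j(-2)) + K) = 1/(2*(-4) + 6568/425) = 1/(-8 + 6568/425) = 1/(3168/425) = 425/3168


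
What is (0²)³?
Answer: 0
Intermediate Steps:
(0²)³ = 0³ = 0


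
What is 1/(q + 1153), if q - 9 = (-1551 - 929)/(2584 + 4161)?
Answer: 1349/1567042 ≈ 0.00086086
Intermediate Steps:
q = 11645/1349 (q = 9 + (-1551 - 929)/(2584 + 4161) = 9 - 2480/6745 = 9 - 2480*1/6745 = 9 - 496/1349 = 11645/1349 ≈ 8.6323)
1/(q + 1153) = 1/(11645/1349 + 1153) = 1/(1567042/1349) = 1349/1567042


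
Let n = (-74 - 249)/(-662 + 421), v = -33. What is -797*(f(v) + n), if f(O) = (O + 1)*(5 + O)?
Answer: -172358423/241 ≈ -7.1518e+5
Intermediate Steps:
f(O) = (1 + O)*(5 + O)
n = 323/241 (n = -323/(-241) = -323*(-1/241) = 323/241 ≈ 1.3402)
-797*(f(v) + n) = -797*((5 + (-33)² + 6*(-33)) + 323/241) = -797*((5 + 1089 - 198) + 323/241) = -797*(896 + 323/241) = -797*216259/241 = -172358423/241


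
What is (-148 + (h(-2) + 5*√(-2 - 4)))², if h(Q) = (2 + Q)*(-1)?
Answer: 21754 - 1480*I*√6 ≈ 21754.0 - 3625.2*I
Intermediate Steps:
h(Q) = -2 - Q
(-148 + (h(-2) + 5*√(-2 - 4)))² = (-148 + ((-2 - 1*(-2)) + 5*√(-2 - 4)))² = (-148 + ((-2 + 2) + 5*√(-6)))² = (-148 + (0 + 5*(I*√6)))² = (-148 + (0 + 5*I*√6))² = (-148 + 5*I*√6)²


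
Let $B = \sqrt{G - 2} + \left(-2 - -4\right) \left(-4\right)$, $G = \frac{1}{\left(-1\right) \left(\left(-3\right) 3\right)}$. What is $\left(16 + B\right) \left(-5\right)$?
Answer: $-40 - \frac{5 i \sqrt{17}}{3} \approx -40.0 - 6.8718 i$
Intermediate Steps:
$G = \frac{1}{9}$ ($G = - \frac{1}{-9} = \left(-1\right) \left(- \frac{1}{9}\right) = \frac{1}{9} \approx 0.11111$)
$B = -8 + \frac{i \sqrt{17}}{3}$ ($B = \sqrt{\frac{1}{9} - 2} + \left(-2 - -4\right) \left(-4\right) = \sqrt{- \frac{17}{9}} + \left(-2 + 4\right) \left(-4\right) = \frac{i \sqrt{17}}{3} + 2 \left(-4\right) = \frac{i \sqrt{17}}{3} - 8 = -8 + \frac{i \sqrt{17}}{3} \approx -8.0 + 1.3744 i$)
$\left(16 + B\right) \left(-5\right) = \left(16 - \left(8 - \frac{i \sqrt{17}}{3}\right)\right) \left(-5\right) = \left(8 + \frac{i \sqrt{17}}{3}\right) \left(-5\right) = -40 - \frac{5 i \sqrt{17}}{3}$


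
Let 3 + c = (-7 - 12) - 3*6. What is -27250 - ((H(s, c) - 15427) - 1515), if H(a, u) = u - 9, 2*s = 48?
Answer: -10259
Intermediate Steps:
s = 24 (s = (½)*48 = 24)
c = -40 (c = -3 + ((-7 - 12) - 3*6) = -3 + (-19 - 18) = -3 - 37 = -40)
H(a, u) = -9 + u
-27250 - ((H(s, c) - 15427) - 1515) = -27250 - (((-9 - 40) - 15427) - 1515) = -27250 - ((-49 - 15427) - 1515) = -27250 - (-15476 - 1515) = -27250 - 1*(-16991) = -27250 + 16991 = -10259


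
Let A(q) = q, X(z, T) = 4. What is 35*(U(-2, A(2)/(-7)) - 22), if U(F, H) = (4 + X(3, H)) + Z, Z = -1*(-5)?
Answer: -315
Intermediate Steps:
Z = 5
U(F, H) = 13 (U(F, H) = (4 + 4) + 5 = 8 + 5 = 13)
35*(U(-2, A(2)/(-7)) - 22) = 35*(13 - 22) = 35*(-9) = -315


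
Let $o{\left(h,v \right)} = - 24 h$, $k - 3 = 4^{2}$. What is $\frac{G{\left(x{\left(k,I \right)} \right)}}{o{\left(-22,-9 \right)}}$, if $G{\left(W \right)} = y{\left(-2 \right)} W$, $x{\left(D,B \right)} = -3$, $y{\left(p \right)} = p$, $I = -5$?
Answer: $\frac{1}{88} \approx 0.011364$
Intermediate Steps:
$k = 19$ ($k = 3 + 4^{2} = 3 + 16 = 19$)
$G{\left(W \right)} = - 2 W$
$\frac{G{\left(x{\left(k,I \right)} \right)}}{o{\left(-22,-9 \right)}} = \frac{\left(-2\right) \left(-3\right)}{\left(-24\right) \left(-22\right)} = \frac{6}{528} = 6 \cdot \frac{1}{528} = \frac{1}{88}$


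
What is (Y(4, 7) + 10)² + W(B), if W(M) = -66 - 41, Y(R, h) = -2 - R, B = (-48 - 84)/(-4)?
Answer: -91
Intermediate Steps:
B = 33 (B = -132*(-¼) = 33)
W(M) = -107
(Y(4, 7) + 10)² + W(B) = ((-2 - 1*4) + 10)² - 107 = ((-2 - 4) + 10)² - 107 = (-6 + 10)² - 107 = 4² - 107 = 16 - 107 = -91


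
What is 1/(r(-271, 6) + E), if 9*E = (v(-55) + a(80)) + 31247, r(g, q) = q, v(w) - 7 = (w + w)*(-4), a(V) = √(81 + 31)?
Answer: 23811/83994616 - 3*√7/83994616 ≈ 0.00028339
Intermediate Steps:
a(V) = 4*√7 (a(V) = √112 = 4*√7)
v(w) = 7 - 8*w (v(w) = 7 + (w + w)*(-4) = 7 + (2*w)*(-4) = 7 - 8*w)
E = 31694/9 + 4*√7/9 (E = (((7 - 8*(-55)) + 4*√7) + 31247)/9 = (((7 + 440) + 4*√7) + 31247)/9 = ((447 + 4*√7) + 31247)/9 = (31694 + 4*√7)/9 = 31694/9 + 4*√7/9 ≈ 3522.7)
1/(r(-271, 6) + E) = 1/(6 + (31694/9 + 4*√7/9)) = 1/(31748/9 + 4*√7/9)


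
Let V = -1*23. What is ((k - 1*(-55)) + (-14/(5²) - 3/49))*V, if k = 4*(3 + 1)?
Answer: -1982922/1225 ≈ -1618.7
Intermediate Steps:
k = 16 (k = 4*4 = 16)
V = -23
((k - 1*(-55)) + (-14/(5²) - 3/49))*V = ((16 - 1*(-55)) + (-14/(5²) - 3/49))*(-23) = ((16 + 55) + (-14/25 - 3*1/49))*(-23) = (71 + (-14*1/25 - 3/49))*(-23) = (71 + (-14/25 - 3/49))*(-23) = (71 - 761/1225)*(-23) = (86214/1225)*(-23) = -1982922/1225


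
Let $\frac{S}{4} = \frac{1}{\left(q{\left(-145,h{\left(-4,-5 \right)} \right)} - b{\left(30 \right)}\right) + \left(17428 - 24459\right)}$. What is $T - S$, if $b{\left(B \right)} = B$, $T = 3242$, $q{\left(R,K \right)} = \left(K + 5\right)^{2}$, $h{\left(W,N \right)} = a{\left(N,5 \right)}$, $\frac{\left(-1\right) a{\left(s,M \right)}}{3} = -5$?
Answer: $\frac{21594966}{6661} \approx 3242.0$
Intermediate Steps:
$a{\left(s,M \right)} = 15$ ($a{\left(s,M \right)} = \left(-3\right) \left(-5\right) = 15$)
$h{\left(W,N \right)} = 15$
$q{\left(R,K \right)} = \left(5 + K\right)^{2}$
$S = - \frac{4}{6661}$ ($S = \frac{4}{\left(\left(5 + 15\right)^{2} - 30\right) + \left(17428 - 24459\right)} = \frac{4}{\left(20^{2} - 30\right) - 7031} = \frac{4}{\left(400 - 30\right) - 7031} = \frac{4}{370 - 7031} = \frac{4}{-6661} = 4 \left(- \frac{1}{6661}\right) = - \frac{4}{6661} \approx -0.00060051$)
$T - S = 3242 - - \frac{4}{6661} = 3242 + \frac{4}{6661} = \frac{21594966}{6661}$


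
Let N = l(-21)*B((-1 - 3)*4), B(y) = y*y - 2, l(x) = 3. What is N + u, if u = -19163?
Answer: -18401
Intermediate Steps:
B(y) = -2 + y² (B(y) = y² - 2 = -2 + y²)
N = 762 (N = 3*(-2 + ((-1 - 3)*4)²) = 3*(-2 + (-4*4)²) = 3*(-2 + (-16)²) = 3*(-2 + 256) = 3*254 = 762)
N + u = 762 - 19163 = -18401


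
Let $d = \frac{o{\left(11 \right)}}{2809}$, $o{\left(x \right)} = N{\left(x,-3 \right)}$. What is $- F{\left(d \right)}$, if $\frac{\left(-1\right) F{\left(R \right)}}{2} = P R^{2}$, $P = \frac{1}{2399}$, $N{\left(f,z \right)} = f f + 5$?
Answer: $\frac{31752}{18929263919} \approx 1.6774 \cdot 10^{-6}$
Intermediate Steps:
$N{\left(f,z \right)} = 5 + f^{2}$ ($N{\left(f,z \right)} = f^{2} + 5 = 5 + f^{2}$)
$o{\left(x \right)} = 5 + x^{2}$
$d = \frac{126}{2809}$ ($d = \frac{5 + 11^{2}}{2809} = \left(5 + 121\right) \frac{1}{2809} = 126 \cdot \frac{1}{2809} = \frac{126}{2809} \approx 0.044856$)
$P = \frac{1}{2399} \approx 0.00041684$
$F{\left(R \right)} = - \frac{2 R^{2}}{2399}$ ($F{\left(R \right)} = - 2 \frac{R^{2}}{2399} = - \frac{2 R^{2}}{2399}$)
$- F{\left(d \right)} = - \frac{\left(-2\right) \left(\frac{126}{2809}\right)^{2}}{2399} = - \frac{\left(-2\right) 15876}{2399 \cdot 7890481} = \left(-1\right) \left(- \frac{31752}{18929263919}\right) = \frac{31752}{18929263919}$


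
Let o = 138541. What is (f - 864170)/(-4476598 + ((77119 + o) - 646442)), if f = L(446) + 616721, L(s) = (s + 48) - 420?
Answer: 49475/981476 ≈ 0.050409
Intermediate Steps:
L(s) = -372 + s (L(s) = (48 + s) - 420 = -372 + s)
f = 616795 (f = (-372 + 446) + 616721 = 74 + 616721 = 616795)
(f - 864170)/(-4476598 + ((77119 + o) - 646442)) = (616795 - 864170)/(-4476598 + ((77119 + 138541) - 646442)) = -247375/(-4476598 + (215660 - 646442)) = -247375/(-4476598 - 430782) = -247375/(-4907380) = -247375*(-1/4907380) = 49475/981476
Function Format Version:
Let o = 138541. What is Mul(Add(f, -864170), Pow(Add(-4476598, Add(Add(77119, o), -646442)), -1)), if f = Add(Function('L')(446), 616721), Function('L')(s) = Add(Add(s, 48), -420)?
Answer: Rational(49475, 981476) ≈ 0.050409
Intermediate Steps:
Function('L')(s) = Add(-372, s) (Function('L')(s) = Add(Add(48, s), -420) = Add(-372, s))
f = 616795 (f = Add(Add(-372, 446), 616721) = Add(74, 616721) = 616795)
Mul(Add(f, -864170), Pow(Add(-4476598, Add(Add(77119, o), -646442)), -1)) = Mul(Add(616795, -864170), Pow(Add(-4476598, Add(Add(77119, 138541), -646442)), -1)) = Mul(-247375, Pow(Add(-4476598, Add(215660, -646442)), -1)) = Mul(-247375, Pow(Add(-4476598, -430782), -1)) = Mul(-247375, Pow(-4907380, -1)) = Mul(-247375, Rational(-1, 4907380)) = Rational(49475, 981476)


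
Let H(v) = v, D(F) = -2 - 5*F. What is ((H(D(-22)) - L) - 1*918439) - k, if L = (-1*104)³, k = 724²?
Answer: -317643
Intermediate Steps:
k = 524176
L = -1124864 (L = (-104)³ = -1124864)
((H(D(-22)) - L) - 1*918439) - k = (((-2 - 5*(-22)) - 1*(-1124864)) - 1*918439) - 1*524176 = (((-2 + 110) + 1124864) - 918439) - 524176 = ((108 + 1124864) - 918439) - 524176 = (1124972 - 918439) - 524176 = 206533 - 524176 = -317643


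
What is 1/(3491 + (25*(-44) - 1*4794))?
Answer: -1/2403 ≈ -0.00041615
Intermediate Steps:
1/(3491 + (25*(-44) - 1*4794)) = 1/(3491 + (-1100 - 4794)) = 1/(3491 - 5894) = 1/(-2403) = -1/2403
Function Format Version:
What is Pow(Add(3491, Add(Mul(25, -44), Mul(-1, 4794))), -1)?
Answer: Rational(-1, 2403) ≈ -0.00041615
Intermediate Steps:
Pow(Add(3491, Add(Mul(25, -44), Mul(-1, 4794))), -1) = Pow(Add(3491, Add(-1100, -4794)), -1) = Pow(Add(3491, -5894), -1) = Pow(-2403, -1) = Rational(-1, 2403)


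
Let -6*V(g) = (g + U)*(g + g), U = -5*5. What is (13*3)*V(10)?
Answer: 1950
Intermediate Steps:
U = -25
V(g) = -g*(-25 + g)/3 (V(g) = -(g - 25)*(g + g)/6 = -(-25 + g)*2*g/6 = -g*(-25 + g)/3)
(13*3)*V(10) = (13*3)*((⅓)*10*(25 - 1*10)) = 39*((⅓)*10*(25 - 10)) = 39*((⅓)*10*15) = 39*50 = 1950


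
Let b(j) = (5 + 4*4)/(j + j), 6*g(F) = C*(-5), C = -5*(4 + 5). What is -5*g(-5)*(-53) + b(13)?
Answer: 129198/13 ≈ 9938.3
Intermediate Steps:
C = -45 (C = -5*9 = -45)
g(F) = 75/2 (g(F) = (-45*(-5))/6 = (⅙)*225 = 75/2)
b(j) = 21/(2*j) (b(j) = (5 + 16)/((2*j)) = 21*(1/(2*j)) = 21/(2*j))
-5*g(-5)*(-53) + b(13) = -5*75/2*(-53) + (21/2)/13 = -375/2*(-53) + (21/2)*(1/13) = 19875/2 + 21/26 = 129198/13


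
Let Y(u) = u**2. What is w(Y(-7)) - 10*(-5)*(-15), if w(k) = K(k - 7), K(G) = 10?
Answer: -740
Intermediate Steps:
w(k) = 10
w(Y(-7)) - 10*(-5)*(-15) = 10 - 10*(-5)*(-15) = 10 + 50*(-15) = 10 - 750 = -740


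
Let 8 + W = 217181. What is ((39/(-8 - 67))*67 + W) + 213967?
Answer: 10777629/25 ≈ 4.3111e+5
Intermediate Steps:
W = 217173 (W = -8 + 217181 = 217173)
((39/(-8 - 67))*67 + W) + 213967 = ((39/(-8 - 67))*67 + 217173) + 213967 = ((39/(-75))*67 + 217173) + 213967 = (-1/75*39*67 + 217173) + 213967 = (-13/25*67 + 217173) + 213967 = (-871/25 + 217173) + 213967 = 5428454/25 + 213967 = 10777629/25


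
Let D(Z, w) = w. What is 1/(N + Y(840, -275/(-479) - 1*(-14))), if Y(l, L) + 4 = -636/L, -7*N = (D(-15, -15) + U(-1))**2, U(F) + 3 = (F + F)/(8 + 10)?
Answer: -1319409/124681415 ≈ -0.010582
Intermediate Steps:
U(F) = -3 + F/9 (U(F) = -3 + (F + F)/(8 + 10) = -3 + (2*F)/18 = -3 + (2*F)*(1/18) = -3 + F/9)
N = -26569/567 (N = -(-15 + (-3 + (1/9)*(-1)))**2/7 = -(-15 + (-3 - 1/9))**2/7 = -(-15 - 28/9)**2/7 = -(-163/9)**2/7 = -1/7*26569/81 = -26569/567 ≈ -46.859)
Y(l, L) = -4 - 636/L
1/(N + Y(840, -275/(-479) - 1*(-14))) = 1/(-26569/567 + (-4 - 636/(-275/(-479) - 1*(-14)))) = 1/(-26569/567 + (-4 - 636/(-275*(-1/479) + 14))) = 1/(-26569/567 + (-4 - 636/(275/479 + 14))) = 1/(-26569/567 + (-4 - 636/6981/479)) = 1/(-26569/567 + (-4 - 636*479/6981)) = 1/(-26569/567 + (-4 - 101548/2327)) = 1/(-26569/567 - 110856/2327) = 1/(-124681415/1319409) = -1319409/124681415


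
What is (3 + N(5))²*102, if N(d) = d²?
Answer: 79968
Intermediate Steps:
(3 + N(5))²*102 = (3 + 5²)²*102 = (3 + 25)²*102 = 28²*102 = 784*102 = 79968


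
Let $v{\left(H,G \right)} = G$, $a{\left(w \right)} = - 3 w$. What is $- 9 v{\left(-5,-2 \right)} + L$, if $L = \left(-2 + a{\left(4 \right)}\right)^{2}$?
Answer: $214$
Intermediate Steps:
$L = 196$ ($L = \left(-2 - 12\right)^{2} = \left(-14\right)^{2} = 196$)
$- 9 v{\left(-5,-2 \right)} + L = \left(-9\right) \left(-2\right) + 196 = 18 + 196 = 214$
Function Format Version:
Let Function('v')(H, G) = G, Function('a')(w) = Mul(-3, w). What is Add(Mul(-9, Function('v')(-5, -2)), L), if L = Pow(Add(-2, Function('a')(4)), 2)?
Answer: 214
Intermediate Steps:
L = 196 (L = Pow(Add(-2, Mul(-3, 4)), 2) = Pow(Add(-2, -12), 2) = Pow(-14, 2) = 196)
Add(Mul(-9, Function('v')(-5, -2)), L) = Add(Mul(-9, -2), 196) = Add(18, 196) = 214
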